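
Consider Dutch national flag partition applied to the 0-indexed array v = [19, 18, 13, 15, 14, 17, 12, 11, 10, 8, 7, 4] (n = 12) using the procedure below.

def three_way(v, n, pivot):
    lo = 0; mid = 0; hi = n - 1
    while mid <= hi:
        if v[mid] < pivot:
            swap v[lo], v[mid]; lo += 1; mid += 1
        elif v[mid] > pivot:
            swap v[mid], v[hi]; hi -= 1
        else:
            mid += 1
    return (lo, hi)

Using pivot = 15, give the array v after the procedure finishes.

pivot = 15; lo=0, mid=0, hi=11
v[mid]=19>15: swap v[0],v[11]; hi=10 → [4, 18, 13, 15, 14, 17, 12, 11, 10, 8, 7, 19]
v[mid]=4<15: swap v[0],v[0]; lo=1,mid=1 → [4, 18, 13, 15, 14, 17, 12, 11, 10, 8, 7, 19]
v[mid]=18>15: swap v[1],v[10]; hi=9 → [4, 7, 13, 15, 14, 17, 12, 11, 10, 8, 18, 19]
v[mid]=7<15: swap v[1],v[1]; lo=2,mid=2 → [4, 7, 13, 15, 14, 17, 12, 11, 10, 8, 18, 19]
v[mid]=13<15: swap v[2],v[2]; lo=3,mid=3 → [4, 7, 13, 15, 14, 17, 12, 11, 10, 8, 18, 19]
v[mid]=15=15: mid=4
v[mid]=14<15: swap v[3],v[4]; lo=4,mid=5 → [4, 7, 13, 14, 15, 17, 12, 11, 10, 8, 18, 19]
v[mid]=17>15: swap v[5],v[9]; hi=8 → [4, 7, 13, 14, 15, 8, 12, 11, 10, 17, 18, 19]
v[mid]=8<15: swap v[4],v[5]; lo=5,mid=6 → [4, 7, 13, 14, 8, 15, 12, 11, 10, 17, 18, 19]
v[mid]=12<15: swap v[5],v[6]; lo=6,mid=7 → [4, 7, 13, 14, 8, 12, 15, 11, 10, 17, 18, 19]
v[mid]=11<15: swap v[6],v[7]; lo=7,mid=8 → [4, 7, 13, 14, 8, 12, 11, 15, 10, 17, 18, 19]
v[mid]=10<15: swap v[7],v[8]; lo=8,mid=9 → [4, 7, 13, 14, 8, 12, 11, 10, 15, 17, 18, 19]
end: lo=8, hi=8; v = [4, 7, 13, 14, 8, 12, 11, 10, 15, 17, 18, 19]

[4, 7, 13, 14, 8, 12, 11, 10, 15, 17, 18, 19]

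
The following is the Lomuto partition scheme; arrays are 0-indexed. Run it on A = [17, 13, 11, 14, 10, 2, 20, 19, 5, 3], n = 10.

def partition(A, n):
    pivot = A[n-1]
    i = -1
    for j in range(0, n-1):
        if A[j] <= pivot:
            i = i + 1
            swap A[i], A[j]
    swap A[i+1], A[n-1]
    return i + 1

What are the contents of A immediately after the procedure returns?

[2, 3, 11, 14, 10, 17, 20, 19, 5, 13]

pivot = A[9] = 3; i = -1
j=0: A[0]=17 > 3 → no swap
j=1: A[1]=13 > 3 → no swap
j=2: A[2]=11 > 3 → no swap
j=3: A[3]=14 > 3 → no swap
j=4: A[4]=10 > 3 → no swap
j=5: A[5]=2 ≤ 3 → i=0, swap A[0],A[5] → [2, 13, 11, 14, 10, 17, 20, 19, 5, 3]
j=6: A[6]=20 > 3 → no swap
j=7: A[7]=19 > 3 → no swap
j=8: A[8]=5 > 3 → no swap
final swap A[1],A[9] → [2, 3, 11, 14, 10, 17, 20, 19, 5, 13]; return 1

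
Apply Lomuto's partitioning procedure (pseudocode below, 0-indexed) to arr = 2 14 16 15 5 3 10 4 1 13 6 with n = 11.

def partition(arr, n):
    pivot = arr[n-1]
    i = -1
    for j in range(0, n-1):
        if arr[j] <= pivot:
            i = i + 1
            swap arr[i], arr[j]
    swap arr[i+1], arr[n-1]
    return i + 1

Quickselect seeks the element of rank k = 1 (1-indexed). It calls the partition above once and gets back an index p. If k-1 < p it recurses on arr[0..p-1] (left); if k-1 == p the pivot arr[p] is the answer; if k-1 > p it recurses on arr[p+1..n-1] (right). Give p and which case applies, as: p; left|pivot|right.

pivot = arr[10] = 6; i = -1
j=0: arr[0]=2 ≤ 6 → i=0, swap arr[0],arr[0] (no change) → 2 14 16 15 5 3 10 4 1 13 6
j=1: arr[1]=14 > 6 → no swap
j=2: arr[2]=16 > 6 → no swap
j=3: arr[3]=15 > 6 → no swap
j=4: arr[4]=5 ≤ 6 → i=1, swap arr[1],arr[4] → 2 5 16 15 14 3 10 4 1 13 6
j=5: arr[5]=3 ≤ 6 → i=2, swap arr[2],arr[5] → 2 5 3 15 14 16 10 4 1 13 6
j=6: arr[6]=10 > 6 → no swap
j=7: arr[7]=4 ≤ 6 → i=3, swap arr[3],arr[7] → 2 5 3 4 14 16 10 15 1 13 6
j=8: arr[8]=1 ≤ 6 → i=4, swap arr[4],arr[8] → 2 5 3 4 1 16 10 15 14 13 6
j=9: arr[9]=13 > 6 → no swap
final swap arr[5],arr[10] → 2 5 3 4 1 6 10 15 14 13 16; return 5
p = 5; k-1 = 0 < 5 ⇒ left

5; left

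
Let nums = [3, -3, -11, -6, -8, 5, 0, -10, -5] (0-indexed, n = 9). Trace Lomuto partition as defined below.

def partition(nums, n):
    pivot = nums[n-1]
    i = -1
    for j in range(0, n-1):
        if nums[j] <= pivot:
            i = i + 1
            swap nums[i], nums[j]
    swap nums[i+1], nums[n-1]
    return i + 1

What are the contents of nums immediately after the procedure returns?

[-11, -6, -8, -10, -5, 5, 0, -3, 3]

pivot = nums[8] = -5; i = -1
j=0: nums[0]=3 > -5 → no swap
j=1: nums[1]=-3 > -5 → no swap
j=2: nums[2]=-11 ≤ -5 → i=0, swap nums[0],nums[2] → [-11, -3, 3, -6, -8, 5, 0, -10, -5]
j=3: nums[3]=-6 ≤ -5 → i=1, swap nums[1],nums[3] → [-11, -6, 3, -3, -8, 5, 0, -10, -5]
j=4: nums[4]=-8 ≤ -5 → i=2, swap nums[2],nums[4] → [-11, -6, -8, -3, 3, 5, 0, -10, -5]
j=5: nums[5]=5 > -5 → no swap
j=6: nums[6]=0 > -5 → no swap
j=7: nums[7]=-10 ≤ -5 → i=3, swap nums[3],nums[7] → [-11, -6, -8, -10, 3, 5, 0, -3, -5]
final swap nums[4],nums[8] → [-11, -6, -8, -10, -5, 5, 0, -3, 3]; return 4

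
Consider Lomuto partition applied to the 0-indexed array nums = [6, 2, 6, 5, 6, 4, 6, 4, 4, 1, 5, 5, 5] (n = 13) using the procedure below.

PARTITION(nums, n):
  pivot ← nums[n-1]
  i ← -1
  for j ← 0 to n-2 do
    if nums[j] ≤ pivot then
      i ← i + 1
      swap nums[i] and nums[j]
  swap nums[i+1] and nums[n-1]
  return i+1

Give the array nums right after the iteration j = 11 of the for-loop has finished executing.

[2, 5, 4, 4, 4, 1, 5, 5, 6, 6, 6, 6, 5]

pivot = nums[12] = 5; i = -1
j=0: nums[0]=6 > 5 → no swap
j=1: nums[1]=2 ≤ 5 → i=0, swap nums[0],nums[1] → [2, 6, 6, 5, 6, 4, 6, 4, 4, 1, 5, 5, 5]
j=2: nums[2]=6 > 5 → no swap
j=3: nums[3]=5 ≤ 5 → i=1, swap nums[1],nums[3] → [2, 5, 6, 6, 6, 4, 6, 4, 4, 1, 5, 5, 5]
j=4: nums[4]=6 > 5 → no swap
j=5: nums[5]=4 ≤ 5 → i=2, swap nums[2],nums[5] → [2, 5, 4, 6, 6, 6, 6, 4, 4, 1, 5, 5, 5]
j=6: nums[6]=6 > 5 → no swap
j=7: nums[7]=4 ≤ 5 → i=3, swap nums[3],nums[7] → [2, 5, 4, 4, 6, 6, 6, 6, 4, 1, 5, 5, 5]
j=8: nums[8]=4 ≤ 5 → i=4, swap nums[4],nums[8] → [2, 5, 4, 4, 4, 6, 6, 6, 6, 1, 5, 5, 5]
j=9: nums[9]=1 ≤ 5 → i=5, swap nums[5],nums[9] → [2, 5, 4, 4, 4, 1, 6, 6, 6, 6, 5, 5, 5]
j=10: nums[10]=5 ≤ 5 → i=6, swap nums[6],nums[10] → [2, 5, 4, 4, 4, 1, 5, 6, 6, 6, 6, 5, 5]
j=11: nums[11]=5 ≤ 5 → i=7, swap nums[7],nums[11] → [2, 5, 4, 4, 4, 1, 5, 5, 6, 6, 6, 6, 5]
(after j=11) nums = [2, 5, 4, 4, 4, 1, 5, 5, 6, 6, 6, 6, 5]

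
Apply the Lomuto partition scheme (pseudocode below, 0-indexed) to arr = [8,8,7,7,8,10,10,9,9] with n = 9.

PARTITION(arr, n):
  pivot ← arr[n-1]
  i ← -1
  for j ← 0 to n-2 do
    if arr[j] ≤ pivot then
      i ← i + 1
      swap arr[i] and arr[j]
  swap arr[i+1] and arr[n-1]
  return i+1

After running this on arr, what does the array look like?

[8,8,7,7,8,9,9,10,10]

pivot = arr[8] = 9; i = -1
j=0: arr[0]=8 ≤ 9 → i=0, swap arr[0],arr[0] (no change) → [8,8,7,7,8,10,10,9,9]
j=1: arr[1]=8 ≤ 9 → i=1, swap arr[1],arr[1] (no change) → [8,8,7,7,8,10,10,9,9]
j=2: arr[2]=7 ≤ 9 → i=2, swap arr[2],arr[2] (no change) → [8,8,7,7,8,10,10,9,9]
j=3: arr[3]=7 ≤ 9 → i=3, swap arr[3],arr[3] (no change) → [8,8,7,7,8,10,10,9,9]
j=4: arr[4]=8 ≤ 9 → i=4, swap arr[4],arr[4] (no change) → [8,8,7,7,8,10,10,9,9]
j=5: arr[5]=10 > 9 → no swap
j=6: arr[6]=10 > 9 → no swap
j=7: arr[7]=9 ≤ 9 → i=5, swap arr[5],arr[7] → [8,8,7,7,8,9,10,10,9]
final swap arr[6],arr[8] → [8,8,7,7,8,9,9,10,10]; return 6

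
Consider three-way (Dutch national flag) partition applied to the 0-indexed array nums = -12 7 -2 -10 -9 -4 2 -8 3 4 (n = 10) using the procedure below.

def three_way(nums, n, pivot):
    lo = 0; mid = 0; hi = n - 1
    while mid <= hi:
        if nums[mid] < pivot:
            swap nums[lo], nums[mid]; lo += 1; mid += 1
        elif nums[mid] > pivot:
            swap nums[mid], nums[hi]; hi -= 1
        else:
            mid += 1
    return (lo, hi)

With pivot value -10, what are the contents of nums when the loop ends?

lo=0 mid=0 hi=9
-12<-10: swap(0,0), lo=1 mid=1 ⇒ -12 7 -2 -10 -9 -4 2 -8 3 4
7>-10: swap(1,9), hi=8 ⇒ -12 4 -2 -10 -9 -4 2 -8 3 7
4>-10: swap(1,8), hi=7 ⇒ -12 3 -2 -10 -9 -4 2 -8 4 7
3>-10: swap(1,7), hi=6 ⇒ -12 -8 -2 -10 -9 -4 2 3 4 7
-8>-10: swap(1,6), hi=5 ⇒ -12 2 -2 -10 -9 -4 -8 3 4 7
2>-10: swap(1,5), hi=4 ⇒ -12 -4 -2 -10 -9 2 -8 3 4 7
-4>-10: swap(1,4), hi=3 ⇒ -12 -9 -2 -10 -4 2 -8 3 4 7
-9>-10: swap(1,3), hi=2 ⇒ -12 -10 -2 -9 -4 2 -8 3 4 7
-10=-10: mid=2
-2>-10: swap(2,2), hi=1 ⇒ -12 -10 -2 -9 -4 2 -8 3 4 7
done. lo=1 hi=1; nums=-12 -10 -2 -9 -4 2 -8 3 4 7

-12 -10 -2 -9 -4 2 -8 3 4 7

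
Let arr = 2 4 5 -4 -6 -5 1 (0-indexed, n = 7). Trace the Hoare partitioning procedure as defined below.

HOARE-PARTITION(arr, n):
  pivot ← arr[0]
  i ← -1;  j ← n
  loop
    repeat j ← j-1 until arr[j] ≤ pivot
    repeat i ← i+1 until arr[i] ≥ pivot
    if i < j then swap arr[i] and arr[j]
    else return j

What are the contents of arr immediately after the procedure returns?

pivot = arr[0] = 2; i = -1, j = 7
j→6 (arr[6]=1≤2), i→0 (arr[0]=2≥2); i<j, swap → 1 4 5 -4 -6 -5 2
j→5 (arr[5]=-5≤2), i→1 (arr[1]=4≥2); i<j, swap → 1 -5 5 -4 -6 4 2
j→4 (arr[4]=-6≤2), i→2 (arr[2]=5≥2); i<j, swap → 1 -5 -6 -4 5 4 2
j→3, i→4; i≥j, return j=3. arr = 1 -5 -6 -4 5 4 2

1 -5 -6 -4 5 4 2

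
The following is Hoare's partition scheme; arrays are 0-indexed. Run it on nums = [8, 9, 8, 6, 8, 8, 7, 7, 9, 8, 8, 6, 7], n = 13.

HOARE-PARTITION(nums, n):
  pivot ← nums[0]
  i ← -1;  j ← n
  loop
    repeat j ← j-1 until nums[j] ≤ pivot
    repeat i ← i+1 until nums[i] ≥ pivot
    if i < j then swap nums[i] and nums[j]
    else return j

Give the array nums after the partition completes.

[7, 6, 8, 6, 8, 7, 7, 8, 9, 8, 8, 9, 8]

pivot = nums[0] = 8; i = -1, j = 13
j→12 (nums[12]=7≤8), i→0 (nums[0]=8≥8); i<j, swap → [7, 9, 8, 6, 8, 8, 7, 7, 9, 8, 8, 6, 8]
j→11 (nums[11]=6≤8), i→1 (nums[1]=9≥8); i<j, swap → [7, 6, 8, 6, 8, 8, 7, 7, 9, 8, 8, 9, 8]
j→10 (nums[10]=8≤8), i→2 (nums[2]=8≥8); i<j, swap → [7, 6, 8, 6, 8, 8, 7, 7, 9, 8, 8, 9, 8]
j→9 (nums[9]=8≤8), i→4 (nums[4]=8≥8); i<j, swap → [7, 6, 8, 6, 8, 8, 7, 7, 9, 8, 8, 9, 8]
j→7 (nums[7]=7≤8), i→5 (nums[5]=8≥8); i<j, swap → [7, 6, 8, 6, 8, 7, 7, 8, 9, 8, 8, 9, 8]
j→6, i→7; i≥j, return j=6. nums = [7, 6, 8, 6, 8, 7, 7, 8, 9, 8, 8, 9, 8]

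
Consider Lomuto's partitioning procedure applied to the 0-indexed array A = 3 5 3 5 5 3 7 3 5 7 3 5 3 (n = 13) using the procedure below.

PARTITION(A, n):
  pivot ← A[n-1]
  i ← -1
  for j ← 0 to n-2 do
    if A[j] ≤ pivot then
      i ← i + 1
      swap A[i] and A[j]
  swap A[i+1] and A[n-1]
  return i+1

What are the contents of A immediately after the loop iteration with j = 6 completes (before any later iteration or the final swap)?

pivot = A[12] = 3; i = -1
j=0: A[0]=3 ≤ 3 → i=0, swap A[0],A[0] (no change) → 3 5 3 5 5 3 7 3 5 7 3 5 3
j=1: A[1]=5 > 3 → no swap
j=2: A[2]=3 ≤ 3 → i=1, swap A[1],A[2] → 3 3 5 5 5 3 7 3 5 7 3 5 3
j=3: A[3]=5 > 3 → no swap
j=4: A[4]=5 > 3 → no swap
j=5: A[5]=3 ≤ 3 → i=2, swap A[2],A[5] → 3 3 3 5 5 5 7 3 5 7 3 5 3
j=6: A[6]=7 > 3 → no swap
(after j=6) A = 3 3 3 5 5 5 7 3 5 7 3 5 3

3 3 3 5 5 5 7 3 5 7 3 5 3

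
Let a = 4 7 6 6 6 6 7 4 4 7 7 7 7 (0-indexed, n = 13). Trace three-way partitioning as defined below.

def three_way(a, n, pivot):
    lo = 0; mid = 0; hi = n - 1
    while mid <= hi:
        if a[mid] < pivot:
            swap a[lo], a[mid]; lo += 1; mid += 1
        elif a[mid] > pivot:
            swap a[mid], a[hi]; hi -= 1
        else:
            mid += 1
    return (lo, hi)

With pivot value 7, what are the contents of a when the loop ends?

lo=0 mid=0 hi=12
4<7: swap(0,0), lo=1 mid=1 ⇒ 4 7 6 6 6 6 7 4 4 7 7 7 7
7=7: mid=2
6<7: swap(1,2), lo=2 mid=3 ⇒ 4 6 7 6 6 6 7 4 4 7 7 7 7
6<7: swap(2,3), lo=3 mid=4 ⇒ 4 6 6 7 6 6 7 4 4 7 7 7 7
6<7: swap(3,4), lo=4 mid=5 ⇒ 4 6 6 6 7 6 7 4 4 7 7 7 7
6<7: swap(4,5), lo=5 mid=6 ⇒ 4 6 6 6 6 7 7 4 4 7 7 7 7
7=7: mid=7
4<7: swap(5,7), lo=6 mid=8 ⇒ 4 6 6 6 6 4 7 7 4 7 7 7 7
4<7: swap(6,8), lo=7 mid=9 ⇒ 4 6 6 6 6 4 4 7 7 7 7 7 7
7=7: mid=10
7=7: mid=11
7=7: mid=12
7=7: mid=13
done. lo=7 hi=12; a=4 6 6 6 6 4 4 7 7 7 7 7 7

4 6 6 6 6 4 4 7 7 7 7 7 7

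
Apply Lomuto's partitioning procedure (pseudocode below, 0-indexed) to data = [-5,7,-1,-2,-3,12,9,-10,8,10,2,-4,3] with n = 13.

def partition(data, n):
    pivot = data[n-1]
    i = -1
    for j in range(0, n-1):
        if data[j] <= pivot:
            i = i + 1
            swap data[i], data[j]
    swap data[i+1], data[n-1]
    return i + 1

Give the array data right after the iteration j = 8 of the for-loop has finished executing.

[-5,-1,-2,-3,-10,12,9,7,8,10,2,-4,3]

pivot = data[12] = 3; i = -1
j=0: data[0]=-5 ≤ 3 → i=0, swap data[0],data[0] (no change) → [-5,7,-1,-2,-3,12,9,-10,8,10,2,-4,3]
j=1: data[1]=7 > 3 → no swap
j=2: data[2]=-1 ≤ 3 → i=1, swap data[1],data[2] → [-5,-1,7,-2,-3,12,9,-10,8,10,2,-4,3]
j=3: data[3]=-2 ≤ 3 → i=2, swap data[2],data[3] → [-5,-1,-2,7,-3,12,9,-10,8,10,2,-4,3]
j=4: data[4]=-3 ≤ 3 → i=3, swap data[3],data[4] → [-5,-1,-2,-3,7,12,9,-10,8,10,2,-4,3]
j=5: data[5]=12 > 3 → no swap
j=6: data[6]=9 > 3 → no swap
j=7: data[7]=-10 ≤ 3 → i=4, swap data[4],data[7] → [-5,-1,-2,-3,-10,12,9,7,8,10,2,-4,3]
j=8: data[8]=8 > 3 → no swap
(after j=8) data = [-5,-1,-2,-3,-10,12,9,7,8,10,2,-4,3]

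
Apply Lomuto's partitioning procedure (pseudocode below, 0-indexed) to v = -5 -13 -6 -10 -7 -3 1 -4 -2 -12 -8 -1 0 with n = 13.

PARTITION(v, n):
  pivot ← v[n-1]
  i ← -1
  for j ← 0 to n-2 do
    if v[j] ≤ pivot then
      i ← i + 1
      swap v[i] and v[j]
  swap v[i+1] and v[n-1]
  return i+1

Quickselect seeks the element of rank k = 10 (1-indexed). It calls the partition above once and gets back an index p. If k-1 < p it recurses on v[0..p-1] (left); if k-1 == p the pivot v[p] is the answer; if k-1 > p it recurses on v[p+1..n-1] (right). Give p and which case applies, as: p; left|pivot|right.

pivot = v[12] = 0; i = -1
j=0: v[0]=-5 ≤ 0 → i=0, swap v[0],v[0] (no change) → -5 -13 -6 -10 -7 -3 1 -4 -2 -12 -8 -1 0
j=1: v[1]=-13 ≤ 0 → i=1, swap v[1],v[1] (no change) → -5 -13 -6 -10 -7 -3 1 -4 -2 -12 -8 -1 0
j=2: v[2]=-6 ≤ 0 → i=2, swap v[2],v[2] (no change) → -5 -13 -6 -10 -7 -3 1 -4 -2 -12 -8 -1 0
j=3: v[3]=-10 ≤ 0 → i=3, swap v[3],v[3] (no change) → -5 -13 -6 -10 -7 -3 1 -4 -2 -12 -8 -1 0
j=4: v[4]=-7 ≤ 0 → i=4, swap v[4],v[4] (no change) → -5 -13 -6 -10 -7 -3 1 -4 -2 -12 -8 -1 0
j=5: v[5]=-3 ≤ 0 → i=5, swap v[5],v[5] (no change) → -5 -13 -6 -10 -7 -3 1 -4 -2 -12 -8 -1 0
j=6: v[6]=1 > 0 → no swap
j=7: v[7]=-4 ≤ 0 → i=6, swap v[6],v[7] → -5 -13 -6 -10 -7 -3 -4 1 -2 -12 -8 -1 0
j=8: v[8]=-2 ≤ 0 → i=7, swap v[7],v[8] → -5 -13 -6 -10 -7 -3 -4 -2 1 -12 -8 -1 0
j=9: v[9]=-12 ≤ 0 → i=8, swap v[8],v[9] → -5 -13 -6 -10 -7 -3 -4 -2 -12 1 -8 -1 0
j=10: v[10]=-8 ≤ 0 → i=9, swap v[9],v[10] → -5 -13 -6 -10 -7 -3 -4 -2 -12 -8 1 -1 0
j=11: v[11]=-1 ≤ 0 → i=10, swap v[10],v[11] → -5 -13 -6 -10 -7 -3 -4 -2 -12 -8 -1 1 0
final swap v[11],v[12] → -5 -13 -6 -10 -7 -3 -4 -2 -12 -8 -1 0 1; return 11
p = 11; k-1 = 9 < 11 ⇒ left

11; left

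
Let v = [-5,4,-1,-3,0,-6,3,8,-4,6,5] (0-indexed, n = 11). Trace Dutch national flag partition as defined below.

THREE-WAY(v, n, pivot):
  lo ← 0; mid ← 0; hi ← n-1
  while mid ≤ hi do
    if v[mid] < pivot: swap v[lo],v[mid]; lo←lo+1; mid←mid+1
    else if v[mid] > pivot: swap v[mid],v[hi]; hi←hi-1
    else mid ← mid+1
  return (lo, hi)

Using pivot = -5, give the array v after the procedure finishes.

[-6,-5,-3,0,-1,3,8,-4,6,5,4]

pivot = -5; lo=0, mid=0, hi=10
v[mid]=-5=-5: mid=1
v[mid]=4>-5: swap v[1],v[10]; hi=9 → [-5,5,-1,-3,0,-6,3,8,-4,6,4]
v[mid]=5>-5: swap v[1],v[9]; hi=8 → [-5,6,-1,-3,0,-6,3,8,-4,5,4]
v[mid]=6>-5: swap v[1],v[8]; hi=7 → [-5,-4,-1,-3,0,-6,3,8,6,5,4]
v[mid]=-4>-5: swap v[1],v[7]; hi=6 → [-5,8,-1,-3,0,-6,3,-4,6,5,4]
v[mid]=8>-5: swap v[1],v[6]; hi=5 → [-5,3,-1,-3,0,-6,8,-4,6,5,4]
v[mid]=3>-5: swap v[1],v[5]; hi=4 → [-5,-6,-1,-3,0,3,8,-4,6,5,4]
v[mid]=-6<-5: swap v[0],v[1]; lo=1,mid=2 → [-6,-5,-1,-3,0,3,8,-4,6,5,4]
v[mid]=-1>-5: swap v[2],v[4]; hi=3 → [-6,-5,0,-3,-1,3,8,-4,6,5,4]
v[mid]=0>-5: swap v[2],v[3]; hi=2 → [-6,-5,-3,0,-1,3,8,-4,6,5,4]
v[mid]=-3>-5: swap v[2],v[2]; hi=1 → [-6,-5,-3,0,-1,3,8,-4,6,5,4]
end: lo=1, hi=1; v = [-6,-5,-3,0,-1,3,8,-4,6,5,4]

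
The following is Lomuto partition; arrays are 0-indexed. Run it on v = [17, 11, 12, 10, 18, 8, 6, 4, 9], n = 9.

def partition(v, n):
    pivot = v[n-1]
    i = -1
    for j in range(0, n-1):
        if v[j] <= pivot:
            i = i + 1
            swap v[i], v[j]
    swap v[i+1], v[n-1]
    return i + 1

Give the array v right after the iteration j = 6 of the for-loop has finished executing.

[8, 6, 12, 10, 18, 17, 11, 4, 9]

pivot=9, i=-1
j=0: 17>9, skip
j=1: 11>9, skip
j=2: 12>9, skip
j=3: 10>9, skip
j=4: 18>9, skip
j=5: 8≤9, i=0, swap(0,5) ⇒ [8, 11, 12, 10, 18, 17, 6, 4, 9]
j=6: 6≤9, i=1, swap(1,6) ⇒ [8, 6, 12, 10, 18, 17, 11, 4, 9]
(after j=6) v = [8, 6, 12, 10, 18, 17, 11, 4, 9]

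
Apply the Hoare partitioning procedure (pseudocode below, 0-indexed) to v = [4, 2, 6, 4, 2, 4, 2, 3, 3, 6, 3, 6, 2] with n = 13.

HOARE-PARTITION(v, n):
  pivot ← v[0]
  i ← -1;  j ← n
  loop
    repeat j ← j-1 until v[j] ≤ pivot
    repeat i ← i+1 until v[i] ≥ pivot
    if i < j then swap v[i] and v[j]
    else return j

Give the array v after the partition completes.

[2, 2, 3, 3, 2, 3, 2, 4, 4, 6, 6, 6, 4]

pivot = v[0] = 4; i = -1, j = 13
j→12 (v[12]=2≤4), i→0 (v[0]=4≥4); i<j, swap → [2, 2, 6, 4, 2, 4, 2, 3, 3, 6, 3, 6, 4]
j→10 (v[10]=3≤4), i→2 (v[2]=6≥4); i<j, swap → [2, 2, 3, 4, 2, 4, 2, 3, 3, 6, 6, 6, 4]
j→8 (v[8]=3≤4), i→3 (v[3]=4≥4); i<j, swap → [2, 2, 3, 3, 2, 4, 2, 3, 4, 6, 6, 6, 4]
j→7 (v[7]=3≤4), i→5 (v[5]=4≥4); i<j, swap → [2, 2, 3, 3, 2, 3, 2, 4, 4, 6, 6, 6, 4]
j→6, i→7; i≥j, return j=6. v = [2, 2, 3, 3, 2, 3, 2, 4, 4, 6, 6, 6, 4]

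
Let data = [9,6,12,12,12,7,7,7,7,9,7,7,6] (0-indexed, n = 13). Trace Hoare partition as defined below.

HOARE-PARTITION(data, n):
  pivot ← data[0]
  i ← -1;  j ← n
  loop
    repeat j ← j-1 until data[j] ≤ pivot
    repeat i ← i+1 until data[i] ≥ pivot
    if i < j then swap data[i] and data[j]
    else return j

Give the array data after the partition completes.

[6,6,7,7,9,7,7,7,7,12,12,12,9]

pivot=9
j stops at 12 (6), i stops at 0 (9); swap ⇒ [6,6,12,12,12,7,7,7,7,9,7,7,9]
j stops at 11 (7), i stops at 2 (12); swap ⇒ [6,6,7,12,12,7,7,7,7,9,7,12,9]
j stops at 10 (7), i stops at 3 (12); swap ⇒ [6,6,7,7,12,7,7,7,7,9,12,12,9]
j stops at 9 (9), i stops at 4 (12); swap ⇒ [6,6,7,7,9,7,7,7,7,12,12,12,9]
j stops at 8, i stops at 9; i≥j ⇒ return 8. data=[6,6,7,7,9,7,7,7,7,12,12,12,9]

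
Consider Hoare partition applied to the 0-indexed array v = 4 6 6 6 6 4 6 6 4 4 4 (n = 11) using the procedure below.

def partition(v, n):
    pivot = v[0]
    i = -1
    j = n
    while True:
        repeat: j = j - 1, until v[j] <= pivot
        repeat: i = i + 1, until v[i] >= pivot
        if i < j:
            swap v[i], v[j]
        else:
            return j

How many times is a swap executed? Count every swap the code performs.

pivot=4
j stops at 10 (4), i stops at 0 (4); swap ⇒ 4 6 6 6 6 4 6 6 4 4 4
j stops at 9 (4), i stops at 1 (6); swap ⇒ 4 4 6 6 6 4 6 6 4 6 4
j stops at 8 (4), i stops at 2 (6); swap ⇒ 4 4 4 6 6 4 6 6 6 6 4
j stops at 5 (4), i stops at 3 (6); swap ⇒ 4 4 4 4 6 6 6 6 6 6 4
j stops at 3, i stops at 4; i≥j ⇒ return 3. v=4 4 4 4 6 6 6 6 6 6 4

4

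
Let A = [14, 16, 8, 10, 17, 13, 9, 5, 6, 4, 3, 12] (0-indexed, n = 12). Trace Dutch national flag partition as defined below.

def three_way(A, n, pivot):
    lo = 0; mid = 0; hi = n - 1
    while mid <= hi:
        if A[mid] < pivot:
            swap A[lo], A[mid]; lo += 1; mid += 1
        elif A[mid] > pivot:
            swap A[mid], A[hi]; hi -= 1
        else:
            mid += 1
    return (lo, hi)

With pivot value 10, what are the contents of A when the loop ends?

[3, 4, 8, 6, 5, 9, 10, 13, 17, 16, 12, 14]

pivot = 10; lo=0, mid=0, hi=11
A[mid]=14>10: swap A[0],A[11]; hi=10 → [12, 16, 8, 10, 17, 13, 9, 5, 6, 4, 3, 14]
A[mid]=12>10: swap A[0],A[10]; hi=9 → [3, 16, 8, 10, 17, 13, 9, 5, 6, 4, 12, 14]
A[mid]=3<10: swap A[0],A[0]; lo=1,mid=1 → [3, 16, 8, 10, 17, 13, 9, 5, 6, 4, 12, 14]
A[mid]=16>10: swap A[1],A[9]; hi=8 → [3, 4, 8, 10, 17, 13, 9, 5, 6, 16, 12, 14]
A[mid]=4<10: swap A[1],A[1]; lo=2,mid=2 → [3, 4, 8, 10, 17, 13, 9, 5, 6, 16, 12, 14]
A[mid]=8<10: swap A[2],A[2]; lo=3,mid=3 → [3, 4, 8, 10, 17, 13, 9, 5, 6, 16, 12, 14]
A[mid]=10=10: mid=4
A[mid]=17>10: swap A[4],A[8]; hi=7 → [3, 4, 8, 10, 6, 13, 9, 5, 17, 16, 12, 14]
A[mid]=6<10: swap A[3],A[4]; lo=4,mid=5 → [3, 4, 8, 6, 10, 13, 9, 5, 17, 16, 12, 14]
A[mid]=13>10: swap A[5],A[7]; hi=6 → [3, 4, 8, 6, 10, 5, 9, 13, 17, 16, 12, 14]
A[mid]=5<10: swap A[4],A[5]; lo=5,mid=6 → [3, 4, 8, 6, 5, 10, 9, 13, 17, 16, 12, 14]
A[mid]=9<10: swap A[5],A[6]; lo=6,mid=7 → [3, 4, 8, 6, 5, 9, 10, 13, 17, 16, 12, 14]
end: lo=6, hi=6; A = [3, 4, 8, 6, 5, 9, 10, 13, 17, 16, 12, 14]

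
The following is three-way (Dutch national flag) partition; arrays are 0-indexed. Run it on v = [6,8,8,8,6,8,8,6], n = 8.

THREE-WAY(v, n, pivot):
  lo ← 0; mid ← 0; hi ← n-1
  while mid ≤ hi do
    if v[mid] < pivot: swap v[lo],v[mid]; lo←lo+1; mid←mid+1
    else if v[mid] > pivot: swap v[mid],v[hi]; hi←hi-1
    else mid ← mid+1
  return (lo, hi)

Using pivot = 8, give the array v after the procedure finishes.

[6,6,6,8,8,8,8,8]

pivot = 8; lo=0, mid=0, hi=7
v[mid]=6<8: swap v[0],v[0]; lo=1,mid=1 → [6,8,8,8,6,8,8,6]
v[mid]=8=8: mid=2
v[mid]=8=8: mid=3
v[mid]=8=8: mid=4
v[mid]=6<8: swap v[1],v[4]; lo=2,mid=5 → [6,6,8,8,8,8,8,6]
v[mid]=8=8: mid=6
v[mid]=8=8: mid=7
v[mid]=6<8: swap v[2],v[7]; lo=3,mid=8 → [6,6,6,8,8,8,8,8]
end: lo=3, hi=7; v = [6,6,6,8,8,8,8,8]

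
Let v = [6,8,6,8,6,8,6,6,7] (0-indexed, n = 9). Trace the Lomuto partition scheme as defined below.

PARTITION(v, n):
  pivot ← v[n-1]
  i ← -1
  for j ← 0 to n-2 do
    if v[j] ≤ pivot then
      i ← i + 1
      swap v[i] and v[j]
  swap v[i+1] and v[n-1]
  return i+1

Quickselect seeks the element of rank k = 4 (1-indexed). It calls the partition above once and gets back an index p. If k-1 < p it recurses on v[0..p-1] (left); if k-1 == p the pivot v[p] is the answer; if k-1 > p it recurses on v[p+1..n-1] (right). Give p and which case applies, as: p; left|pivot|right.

pivot=7, i=-1
j=0: 6≤7, i=0, swap(0,0) ⇒ [6,8,6,8,6,8,6,6,7]
j=1: 8>7, skip
j=2: 6≤7, i=1, swap(1,2) ⇒ [6,6,8,8,6,8,6,6,7]
j=3: 8>7, skip
j=4: 6≤7, i=2, swap(2,4) ⇒ [6,6,6,8,8,8,6,6,7]
j=5: 8>7, skip
j=6: 6≤7, i=3, swap(3,6) ⇒ [6,6,6,6,8,8,8,6,7]
j=7: 6≤7, i=4, swap(4,7) ⇒ [6,6,6,6,6,8,8,8,7]
swap(5,8) ⇒ [6,6,6,6,6,7,8,8,8]; return 5
p = 5; k-1 = 3 < 5 ⇒ left

5; left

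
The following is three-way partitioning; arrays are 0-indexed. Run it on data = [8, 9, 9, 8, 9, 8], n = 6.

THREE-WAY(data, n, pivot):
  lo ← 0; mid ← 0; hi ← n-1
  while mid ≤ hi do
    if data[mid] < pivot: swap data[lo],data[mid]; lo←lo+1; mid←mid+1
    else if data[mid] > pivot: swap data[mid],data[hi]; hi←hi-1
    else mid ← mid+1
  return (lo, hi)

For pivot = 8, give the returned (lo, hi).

pivot = 8; lo=0, mid=0, hi=5
data[mid]=8=8: mid=1
data[mid]=9>8: swap data[1],data[5]; hi=4 → [8, 8, 9, 8, 9, 9]
data[mid]=8=8: mid=2
data[mid]=9>8: swap data[2],data[4]; hi=3 → [8, 8, 9, 8, 9, 9]
data[mid]=9>8: swap data[2],data[3]; hi=2 → [8, 8, 8, 9, 9, 9]
data[mid]=8=8: mid=3
end: lo=0, hi=2; data = [8, 8, 8, 9, 9, 9]

(0, 2)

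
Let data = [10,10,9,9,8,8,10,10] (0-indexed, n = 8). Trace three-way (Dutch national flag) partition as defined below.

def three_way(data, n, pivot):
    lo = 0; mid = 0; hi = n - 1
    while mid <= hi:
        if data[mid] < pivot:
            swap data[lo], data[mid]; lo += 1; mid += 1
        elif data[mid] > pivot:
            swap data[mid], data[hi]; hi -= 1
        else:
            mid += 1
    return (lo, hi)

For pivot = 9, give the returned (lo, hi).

(2, 3)

lo=0 mid=0 hi=7
10>9: swap(0,7), hi=6 ⇒ [10,10,9,9,8,8,10,10]
10>9: swap(0,6), hi=5 ⇒ [10,10,9,9,8,8,10,10]
10>9: swap(0,5), hi=4 ⇒ [8,10,9,9,8,10,10,10]
8<9: swap(0,0), lo=1 mid=1 ⇒ [8,10,9,9,8,10,10,10]
10>9: swap(1,4), hi=3 ⇒ [8,8,9,9,10,10,10,10]
8<9: swap(1,1), lo=2 mid=2 ⇒ [8,8,9,9,10,10,10,10]
9=9: mid=3
9=9: mid=4
done. lo=2 hi=3; data=[8,8,9,9,10,10,10,10]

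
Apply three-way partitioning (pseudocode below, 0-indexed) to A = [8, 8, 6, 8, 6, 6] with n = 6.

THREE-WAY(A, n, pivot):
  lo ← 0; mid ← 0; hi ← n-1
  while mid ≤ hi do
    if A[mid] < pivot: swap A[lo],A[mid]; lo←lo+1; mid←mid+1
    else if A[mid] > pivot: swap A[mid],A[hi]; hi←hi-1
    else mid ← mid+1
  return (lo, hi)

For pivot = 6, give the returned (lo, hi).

(0, 2)

pivot = 6; lo=0, mid=0, hi=5
A[mid]=8>6: swap A[0],A[5]; hi=4 → [6, 8, 6, 8, 6, 8]
A[mid]=6=6: mid=1
A[mid]=8>6: swap A[1],A[4]; hi=3 → [6, 6, 6, 8, 8, 8]
A[mid]=6=6: mid=2
A[mid]=6=6: mid=3
A[mid]=8>6: swap A[3],A[3]; hi=2 → [6, 6, 6, 8, 8, 8]
end: lo=0, hi=2; A = [6, 6, 6, 8, 8, 8]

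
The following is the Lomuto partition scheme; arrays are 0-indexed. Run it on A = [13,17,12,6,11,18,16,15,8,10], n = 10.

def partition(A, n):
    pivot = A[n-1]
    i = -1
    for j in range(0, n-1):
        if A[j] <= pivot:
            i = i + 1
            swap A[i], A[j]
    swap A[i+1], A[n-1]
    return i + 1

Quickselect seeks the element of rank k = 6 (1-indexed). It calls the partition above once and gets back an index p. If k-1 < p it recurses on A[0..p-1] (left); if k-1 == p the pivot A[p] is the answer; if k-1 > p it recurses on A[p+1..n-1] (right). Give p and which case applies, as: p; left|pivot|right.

2; right

pivot = A[9] = 10; i = -1
j=0: A[0]=13 > 10 → no swap
j=1: A[1]=17 > 10 → no swap
j=2: A[2]=12 > 10 → no swap
j=3: A[3]=6 ≤ 10 → i=0, swap A[0],A[3] → [6,17,12,13,11,18,16,15,8,10]
j=4: A[4]=11 > 10 → no swap
j=5: A[5]=18 > 10 → no swap
j=6: A[6]=16 > 10 → no swap
j=7: A[7]=15 > 10 → no swap
j=8: A[8]=8 ≤ 10 → i=1, swap A[1],A[8] → [6,8,12,13,11,18,16,15,17,10]
final swap A[2],A[9] → [6,8,10,13,11,18,16,15,17,12]; return 2
p = 2; k-1 = 5 > 2 ⇒ right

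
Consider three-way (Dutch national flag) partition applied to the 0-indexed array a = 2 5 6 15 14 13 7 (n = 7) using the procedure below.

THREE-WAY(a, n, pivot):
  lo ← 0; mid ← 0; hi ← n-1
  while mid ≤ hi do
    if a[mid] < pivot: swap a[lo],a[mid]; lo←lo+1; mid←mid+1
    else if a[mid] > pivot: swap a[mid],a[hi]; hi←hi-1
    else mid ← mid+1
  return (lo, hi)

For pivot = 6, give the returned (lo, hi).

pivot = 6; lo=0, mid=0, hi=6
a[mid]=2<6: swap a[0],a[0]; lo=1,mid=1 → 2 5 6 15 14 13 7
a[mid]=5<6: swap a[1],a[1]; lo=2,mid=2 → 2 5 6 15 14 13 7
a[mid]=6=6: mid=3
a[mid]=15>6: swap a[3],a[6]; hi=5 → 2 5 6 7 14 13 15
a[mid]=7>6: swap a[3],a[5]; hi=4 → 2 5 6 13 14 7 15
a[mid]=13>6: swap a[3],a[4]; hi=3 → 2 5 6 14 13 7 15
a[mid]=14>6: swap a[3],a[3]; hi=2 → 2 5 6 14 13 7 15
end: lo=2, hi=2; a = 2 5 6 14 13 7 15

(2, 2)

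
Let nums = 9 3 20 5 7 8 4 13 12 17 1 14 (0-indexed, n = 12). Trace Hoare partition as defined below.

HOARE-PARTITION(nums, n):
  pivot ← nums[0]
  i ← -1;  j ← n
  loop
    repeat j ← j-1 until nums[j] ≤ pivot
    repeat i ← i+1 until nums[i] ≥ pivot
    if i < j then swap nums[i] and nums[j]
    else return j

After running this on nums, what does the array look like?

pivot=9
j stops at 10 (1), i stops at 0 (9); swap ⇒ 1 3 20 5 7 8 4 13 12 17 9 14
j stops at 6 (4), i stops at 2 (20); swap ⇒ 1 3 4 5 7 8 20 13 12 17 9 14
j stops at 5, i stops at 6; i≥j ⇒ return 5. nums=1 3 4 5 7 8 20 13 12 17 9 14

1 3 4 5 7 8 20 13 12 17 9 14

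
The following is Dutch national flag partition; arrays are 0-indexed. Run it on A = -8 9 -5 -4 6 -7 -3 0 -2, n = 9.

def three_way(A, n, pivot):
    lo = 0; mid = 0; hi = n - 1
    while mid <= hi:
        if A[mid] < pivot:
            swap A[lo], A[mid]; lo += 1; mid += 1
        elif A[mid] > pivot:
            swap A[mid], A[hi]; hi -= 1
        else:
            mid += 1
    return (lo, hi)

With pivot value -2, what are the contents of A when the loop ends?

lo=0 mid=0 hi=8
-8<-2: swap(0,0), lo=1 mid=1 ⇒ -8 9 -5 -4 6 -7 -3 0 -2
9>-2: swap(1,8), hi=7 ⇒ -8 -2 -5 -4 6 -7 -3 0 9
-2=-2: mid=2
-5<-2: swap(1,2), lo=2 mid=3 ⇒ -8 -5 -2 -4 6 -7 -3 0 9
-4<-2: swap(2,3), lo=3 mid=4 ⇒ -8 -5 -4 -2 6 -7 -3 0 9
6>-2: swap(4,7), hi=6 ⇒ -8 -5 -4 -2 0 -7 -3 6 9
0>-2: swap(4,6), hi=5 ⇒ -8 -5 -4 -2 -3 -7 0 6 9
-3<-2: swap(3,4), lo=4 mid=5 ⇒ -8 -5 -4 -3 -2 -7 0 6 9
-7<-2: swap(4,5), lo=5 mid=6 ⇒ -8 -5 -4 -3 -7 -2 0 6 9
done. lo=5 hi=5; A=-8 -5 -4 -3 -7 -2 0 6 9

-8 -5 -4 -3 -7 -2 0 6 9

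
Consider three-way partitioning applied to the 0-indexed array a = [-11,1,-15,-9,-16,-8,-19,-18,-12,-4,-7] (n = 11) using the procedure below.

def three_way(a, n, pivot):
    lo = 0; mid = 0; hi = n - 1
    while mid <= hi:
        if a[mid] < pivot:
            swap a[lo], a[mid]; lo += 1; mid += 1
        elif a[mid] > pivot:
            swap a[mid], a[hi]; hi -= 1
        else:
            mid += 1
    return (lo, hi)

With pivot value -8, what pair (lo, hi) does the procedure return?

pivot = -8; lo=0, mid=0, hi=10
a[mid]=-11<-8: swap a[0],a[0]; lo=1,mid=1 → [-11,1,-15,-9,-16,-8,-19,-18,-12,-4,-7]
a[mid]=1>-8: swap a[1],a[10]; hi=9 → [-11,-7,-15,-9,-16,-8,-19,-18,-12,-4,1]
a[mid]=-7>-8: swap a[1],a[9]; hi=8 → [-11,-4,-15,-9,-16,-8,-19,-18,-12,-7,1]
a[mid]=-4>-8: swap a[1],a[8]; hi=7 → [-11,-12,-15,-9,-16,-8,-19,-18,-4,-7,1]
a[mid]=-12<-8: swap a[1],a[1]; lo=2,mid=2 → [-11,-12,-15,-9,-16,-8,-19,-18,-4,-7,1]
a[mid]=-15<-8: swap a[2],a[2]; lo=3,mid=3 → [-11,-12,-15,-9,-16,-8,-19,-18,-4,-7,1]
a[mid]=-9<-8: swap a[3],a[3]; lo=4,mid=4 → [-11,-12,-15,-9,-16,-8,-19,-18,-4,-7,1]
a[mid]=-16<-8: swap a[4],a[4]; lo=5,mid=5 → [-11,-12,-15,-9,-16,-8,-19,-18,-4,-7,1]
a[mid]=-8=-8: mid=6
a[mid]=-19<-8: swap a[5],a[6]; lo=6,mid=7 → [-11,-12,-15,-9,-16,-19,-8,-18,-4,-7,1]
a[mid]=-18<-8: swap a[6],a[7]; lo=7,mid=8 → [-11,-12,-15,-9,-16,-19,-18,-8,-4,-7,1]
end: lo=7, hi=7; a = [-11,-12,-15,-9,-16,-19,-18,-8,-4,-7,1]

(7, 7)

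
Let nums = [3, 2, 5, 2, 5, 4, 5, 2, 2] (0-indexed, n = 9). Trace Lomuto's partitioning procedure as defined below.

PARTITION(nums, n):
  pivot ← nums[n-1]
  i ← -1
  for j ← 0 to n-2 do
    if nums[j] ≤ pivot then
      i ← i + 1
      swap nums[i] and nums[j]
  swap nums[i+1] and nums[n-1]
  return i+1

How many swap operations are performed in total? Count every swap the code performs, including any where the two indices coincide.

pivot=2, i=-1
j=0: 3>2, skip
j=1: 2≤2, i=0, swap(0,1) ⇒ [2, 3, 5, 2, 5, 4, 5, 2, 2]
j=2: 5>2, skip
j=3: 2≤2, i=1, swap(1,3) ⇒ [2, 2, 5, 3, 5, 4, 5, 2, 2]
j=4: 5>2, skip
j=5: 4>2, skip
j=6: 5>2, skip
j=7: 2≤2, i=2, swap(2,7) ⇒ [2, 2, 2, 3, 5, 4, 5, 5, 2]
swap(3,8) ⇒ [2, 2, 2, 2, 5, 4, 5, 5, 3]; return 3

4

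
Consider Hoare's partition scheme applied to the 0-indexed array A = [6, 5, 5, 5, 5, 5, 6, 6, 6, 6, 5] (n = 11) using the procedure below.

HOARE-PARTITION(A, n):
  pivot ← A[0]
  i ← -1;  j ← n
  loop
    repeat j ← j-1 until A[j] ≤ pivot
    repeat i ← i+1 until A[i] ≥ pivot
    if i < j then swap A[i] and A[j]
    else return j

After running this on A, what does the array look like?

[5, 5, 5, 5, 5, 5, 6, 6, 6, 6, 6]

pivot=6
j stops at 10 (5), i stops at 0 (6); swap ⇒ [5, 5, 5, 5, 5, 5, 6, 6, 6, 6, 6]
j stops at 9 (6), i stops at 6 (6); swap ⇒ [5, 5, 5, 5, 5, 5, 6, 6, 6, 6, 6]
j stops at 8 (6), i stops at 7 (6); swap ⇒ [5, 5, 5, 5, 5, 5, 6, 6, 6, 6, 6]
j stops at 7, i stops at 8; i≥j ⇒ return 7. A=[5, 5, 5, 5, 5, 5, 6, 6, 6, 6, 6]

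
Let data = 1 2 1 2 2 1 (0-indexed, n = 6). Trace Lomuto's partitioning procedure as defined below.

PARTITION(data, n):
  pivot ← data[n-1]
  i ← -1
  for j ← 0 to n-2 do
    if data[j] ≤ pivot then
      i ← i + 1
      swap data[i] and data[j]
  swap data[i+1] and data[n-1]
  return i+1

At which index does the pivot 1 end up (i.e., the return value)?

pivot=1, i=-1
j=0: 1≤1, i=0, swap(0,0) ⇒ 1 2 1 2 2 1
j=1: 2>1, skip
j=2: 1≤1, i=1, swap(1,2) ⇒ 1 1 2 2 2 1
j=3: 2>1, skip
j=4: 2>1, skip
swap(2,5) ⇒ 1 1 1 2 2 2; return 2

2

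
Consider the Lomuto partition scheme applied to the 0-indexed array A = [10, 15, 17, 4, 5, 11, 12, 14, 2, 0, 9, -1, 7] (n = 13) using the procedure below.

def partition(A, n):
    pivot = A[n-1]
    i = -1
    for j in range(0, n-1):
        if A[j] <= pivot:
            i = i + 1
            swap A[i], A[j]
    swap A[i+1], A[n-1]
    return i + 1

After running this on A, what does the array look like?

[4, 5, 2, 0, -1, 7, 12, 14, 17, 10, 9, 15, 11]

pivot=7, i=-1
j=0: 10>7, skip
j=1: 15>7, skip
j=2: 17>7, skip
j=3: 4≤7, i=0, swap(0,3) ⇒ [4, 15, 17, 10, 5, 11, 12, 14, 2, 0, 9, -1, 7]
j=4: 5≤7, i=1, swap(1,4) ⇒ [4, 5, 17, 10, 15, 11, 12, 14, 2, 0, 9, -1, 7]
j=5: 11>7, skip
j=6: 12>7, skip
j=7: 14>7, skip
j=8: 2≤7, i=2, swap(2,8) ⇒ [4, 5, 2, 10, 15, 11, 12, 14, 17, 0, 9, -1, 7]
j=9: 0≤7, i=3, swap(3,9) ⇒ [4, 5, 2, 0, 15, 11, 12, 14, 17, 10, 9, -1, 7]
j=10: 9>7, skip
j=11: -1≤7, i=4, swap(4,11) ⇒ [4, 5, 2, 0, -1, 11, 12, 14, 17, 10, 9, 15, 7]
swap(5,12) ⇒ [4, 5, 2, 0, -1, 7, 12, 14, 17, 10, 9, 15, 11]; return 5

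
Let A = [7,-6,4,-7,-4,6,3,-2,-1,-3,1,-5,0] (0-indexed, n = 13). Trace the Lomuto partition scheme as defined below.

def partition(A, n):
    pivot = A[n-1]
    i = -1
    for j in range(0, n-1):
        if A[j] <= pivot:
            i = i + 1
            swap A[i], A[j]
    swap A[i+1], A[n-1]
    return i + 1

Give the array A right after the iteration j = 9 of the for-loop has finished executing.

pivot=0, i=-1
j=0: 7>0, skip
j=1: -6≤0, i=0, swap(0,1) ⇒ [-6,7,4,-7,-4,6,3,-2,-1,-3,1,-5,0]
j=2: 4>0, skip
j=3: -7≤0, i=1, swap(1,3) ⇒ [-6,-7,4,7,-4,6,3,-2,-1,-3,1,-5,0]
j=4: -4≤0, i=2, swap(2,4) ⇒ [-6,-7,-4,7,4,6,3,-2,-1,-3,1,-5,0]
j=5: 6>0, skip
j=6: 3>0, skip
j=7: -2≤0, i=3, swap(3,7) ⇒ [-6,-7,-4,-2,4,6,3,7,-1,-3,1,-5,0]
j=8: -1≤0, i=4, swap(4,8) ⇒ [-6,-7,-4,-2,-1,6,3,7,4,-3,1,-5,0]
j=9: -3≤0, i=5, swap(5,9) ⇒ [-6,-7,-4,-2,-1,-3,3,7,4,6,1,-5,0]
(after j=9) A = [-6,-7,-4,-2,-1,-3,3,7,4,6,1,-5,0]

[-6,-7,-4,-2,-1,-3,3,7,4,6,1,-5,0]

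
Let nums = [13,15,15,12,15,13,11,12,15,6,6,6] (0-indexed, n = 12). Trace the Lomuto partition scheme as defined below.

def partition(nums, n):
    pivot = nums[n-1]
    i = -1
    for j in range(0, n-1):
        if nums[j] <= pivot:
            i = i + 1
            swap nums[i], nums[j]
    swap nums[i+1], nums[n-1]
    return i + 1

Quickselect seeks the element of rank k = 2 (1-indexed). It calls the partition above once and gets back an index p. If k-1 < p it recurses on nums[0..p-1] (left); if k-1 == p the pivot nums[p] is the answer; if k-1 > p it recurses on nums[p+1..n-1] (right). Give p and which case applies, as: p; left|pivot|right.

pivot = nums[11] = 6; i = -1
j=0: nums[0]=13 > 6 → no swap
j=1: nums[1]=15 > 6 → no swap
j=2: nums[2]=15 > 6 → no swap
j=3: nums[3]=12 > 6 → no swap
j=4: nums[4]=15 > 6 → no swap
j=5: nums[5]=13 > 6 → no swap
j=6: nums[6]=11 > 6 → no swap
j=7: nums[7]=12 > 6 → no swap
j=8: nums[8]=15 > 6 → no swap
j=9: nums[9]=6 ≤ 6 → i=0, swap nums[0],nums[9] → [6,15,15,12,15,13,11,12,15,13,6,6]
j=10: nums[10]=6 ≤ 6 → i=1, swap nums[1],nums[10] → [6,6,15,12,15,13,11,12,15,13,15,6]
final swap nums[2],nums[11] → [6,6,6,12,15,13,11,12,15,13,15,15]; return 2
p = 2; k-1 = 1 < 2 ⇒ left

2; left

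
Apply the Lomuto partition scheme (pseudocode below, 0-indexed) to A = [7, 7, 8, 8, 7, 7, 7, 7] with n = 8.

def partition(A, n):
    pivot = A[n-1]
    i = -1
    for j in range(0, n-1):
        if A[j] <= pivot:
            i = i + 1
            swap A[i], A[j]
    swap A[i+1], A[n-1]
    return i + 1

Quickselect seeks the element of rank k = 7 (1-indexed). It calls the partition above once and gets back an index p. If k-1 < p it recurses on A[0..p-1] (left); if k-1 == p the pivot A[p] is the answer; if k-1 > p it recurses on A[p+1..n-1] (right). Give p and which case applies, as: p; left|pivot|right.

pivot = A[7] = 7; i = -1
j=0: A[0]=7 ≤ 7 → i=0, swap A[0],A[0] (no change) → [7, 7, 8, 8, 7, 7, 7, 7]
j=1: A[1]=7 ≤ 7 → i=1, swap A[1],A[1] (no change) → [7, 7, 8, 8, 7, 7, 7, 7]
j=2: A[2]=8 > 7 → no swap
j=3: A[3]=8 > 7 → no swap
j=4: A[4]=7 ≤ 7 → i=2, swap A[2],A[4] → [7, 7, 7, 8, 8, 7, 7, 7]
j=5: A[5]=7 ≤ 7 → i=3, swap A[3],A[5] → [7, 7, 7, 7, 8, 8, 7, 7]
j=6: A[6]=7 ≤ 7 → i=4, swap A[4],A[6] → [7, 7, 7, 7, 7, 8, 8, 7]
final swap A[5],A[7] → [7, 7, 7, 7, 7, 7, 8, 8]; return 5
p = 5; k-1 = 6 > 5 ⇒ right

5; right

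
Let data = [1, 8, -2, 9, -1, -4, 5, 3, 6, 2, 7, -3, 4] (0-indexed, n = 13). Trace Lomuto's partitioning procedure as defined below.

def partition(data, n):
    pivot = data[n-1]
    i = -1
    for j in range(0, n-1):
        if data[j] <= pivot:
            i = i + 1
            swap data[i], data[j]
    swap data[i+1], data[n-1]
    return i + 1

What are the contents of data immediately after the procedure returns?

pivot = data[12] = 4; i = -1
j=0: data[0]=1 ≤ 4 → i=0, swap data[0],data[0] (no change) → [1, 8, -2, 9, -1, -4, 5, 3, 6, 2, 7, -3, 4]
j=1: data[1]=8 > 4 → no swap
j=2: data[2]=-2 ≤ 4 → i=1, swap data[1],data[2] → [1, -2, 8, 9, -1, -4, 5, 3, 6, 2, 7, -3, 4]
j=3: data[3]=9 > 4 → no swap
j=4: data[4]=-1 ≤ 4 → i=2, swap data[2],data[4] → [1, -2, -1, 9, 8, -4, 5, 3, 6, 2, 7, -3, 4]
j=5: data[5]=-4 ≤ 4 → i=3, swap data[3],data[5] → [1, -2, -1, -4, 8, 9, 5, 3, 6, 2, 7, -3, 4]
j=6: data[6]=5 > 4 → no swap
j=7: data[7]=3 ≤ 4 → i=4, swap data[4],data[7] → [1, -2, -1, -4, 3, 9, 5, 8, 6, 2, 7, -3, 4]
j=8: data[8]=6 > 4 → no swap
j=9: data[9]=2 ≤ 4 → i=5, swap data[5],data[9] → [1, -2, -1, -4, 3, 2, 5, 8, 6, 9, 7, -3, 4]
j=10: data[10]=7 > 4 → no swap
j=11: data[11]=-3 ≤ 4 → i=6, swap data[6],data[11] → [1, -2, -1, -4, 3, 2, -3, 8, 6, 9, 7, 5, 4]
final swap data[7],data[12] → [1, -2, -1, -4, 3, 2, -3, 4, 6, 9, 7, 5, 8]; return 7

[1, -2, -1, -4, 3, 2, -3, 4, 6, 9, 7, 5, 8]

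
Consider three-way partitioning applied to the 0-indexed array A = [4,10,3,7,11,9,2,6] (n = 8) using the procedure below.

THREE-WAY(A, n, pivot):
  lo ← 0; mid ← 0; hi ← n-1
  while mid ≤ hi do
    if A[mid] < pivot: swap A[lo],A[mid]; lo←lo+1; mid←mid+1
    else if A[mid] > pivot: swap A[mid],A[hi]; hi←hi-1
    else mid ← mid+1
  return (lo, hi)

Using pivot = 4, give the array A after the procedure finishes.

lo=0 mid=0 hi=7
4=4: mid=1
10>4: swap(1,7), hi=6 ⇒ [4,6,3,7,11,9,2,10]
6>4: swap(1,6), hi=5 ⇒ [4,2,3,7,11,9,6,10]
2<4: swap(0,1), lo=1 mid=2 ⇒ [2,4,3,7,11,9,6,10]
3<4: swap(1,2), lo=2 mid=3 ⇒ [2,3,4,7,11,9,6,10]
7>4: swap(3,5), hi=4 ⇒ [2,3,4,9,11,7,6,10]
9>4: swap(3,4), hi=3 ⇒ [2,3,4,11,9,7,6,10]
11>4: swap(3,3), hi=2 ⇒ [2,3,4,11,9,7,6,10]
done. lo=2 hi=2; A=[2,3,4,11,9,7,6,10]

[2,3,4,11,9,7,6,10]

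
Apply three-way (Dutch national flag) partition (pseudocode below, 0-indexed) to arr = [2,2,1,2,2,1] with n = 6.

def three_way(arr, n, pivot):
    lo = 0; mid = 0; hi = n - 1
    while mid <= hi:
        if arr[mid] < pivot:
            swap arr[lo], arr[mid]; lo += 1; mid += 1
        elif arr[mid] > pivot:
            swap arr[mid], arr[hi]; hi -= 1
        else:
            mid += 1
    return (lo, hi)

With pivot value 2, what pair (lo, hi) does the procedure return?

pivot = 2; lo=0, mid=0, hi=5
arr[mid]=2=2: mid=1
arr[mid]=2=2: mid=2
arr[mid]=1<2: swap arr[0],arr[2]; lo=1,mid=3 → [1,2,2,2,2,1]
arr[mid]=2=2: mid=4
arr[mid]=2=2: mid=5
arr[mid]=1<2: swap arr[1],arr[5]; lo=2,mid=6 → [1,1,2,2,2,2]
end: lo=2, hi=5; arr = [1,1,2,2,2,2]

(2, 5)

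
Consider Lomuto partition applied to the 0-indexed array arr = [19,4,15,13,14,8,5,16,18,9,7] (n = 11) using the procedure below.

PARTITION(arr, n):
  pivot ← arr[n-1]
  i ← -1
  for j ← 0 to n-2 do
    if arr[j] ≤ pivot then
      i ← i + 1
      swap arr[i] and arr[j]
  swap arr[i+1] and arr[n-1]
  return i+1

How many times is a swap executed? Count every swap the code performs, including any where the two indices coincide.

3

pivot = arr[10] = 7; i = -1
j=0: arr[0]=19 > 7 → no swap
j=1: arr[1]=4 ≤ 7 → i=0, swap arr[0],arr[1] → [4,19,15,13,14,8,5,16,18,9,7]
j=2: arr[2]=15 > 7 → no swap
j=3: arr[3]=13 > 7 → no swap
j=4: arr[4]=14 > 7 → no swap
j=5: arr[5]=8 > 7 → no swap
j=6: arr[6]=5 ≤ 7 → i=1, swap arr[1],arr[6] → [4,5,15,13,14,8,19,16,18,9,7]
j=7: arr[7]=16 > 7 → no swap
j=8: arr[8]=18 > 7 → no swap
j=9: arr[9]=9 > 7 → no swap
final swap arr[2],arr[10] → [4,5,7,13,14,8,19,16,18,9,15]; return 2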